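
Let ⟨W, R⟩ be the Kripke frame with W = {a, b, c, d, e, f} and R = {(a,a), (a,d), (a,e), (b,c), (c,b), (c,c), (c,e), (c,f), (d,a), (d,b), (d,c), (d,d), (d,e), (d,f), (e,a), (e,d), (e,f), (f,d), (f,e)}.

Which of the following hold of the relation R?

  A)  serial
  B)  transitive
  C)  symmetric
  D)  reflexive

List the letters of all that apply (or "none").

A

(A) serial: every world has an R-successor.
(B) not transitive: a R d and d R b but not a R b.
(C) not symmetric: c R e but not e R c.
(D) not reflexive: not b R b.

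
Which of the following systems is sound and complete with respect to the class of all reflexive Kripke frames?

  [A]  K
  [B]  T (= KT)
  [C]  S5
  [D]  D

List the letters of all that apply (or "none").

(A) K is determined by the class of arbitrary frames.
(B) T (= KT) is determined by exactly this class.
(C) S5 is determined by the class of reflexive, symmetric, and transitive frames.
(D) D is determined by the class of serial frames.

B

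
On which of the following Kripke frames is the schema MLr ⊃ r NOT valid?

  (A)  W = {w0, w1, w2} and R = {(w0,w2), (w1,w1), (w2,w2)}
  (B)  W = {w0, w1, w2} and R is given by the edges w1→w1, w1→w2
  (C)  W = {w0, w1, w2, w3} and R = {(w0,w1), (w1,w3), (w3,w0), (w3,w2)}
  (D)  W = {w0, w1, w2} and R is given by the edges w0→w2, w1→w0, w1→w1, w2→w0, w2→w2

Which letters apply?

A, B, C, D

The schema MLr ⊃ r is the dual of axiom B; it is valid on a frame iff R is symmetric.
(A) R is not symmetric (w0 R w2 but not w2 R w0), so the schema fails here.
(B) R is not symmetric (w1 R w2 but not w2 R w1), so the schema fails here.
(C) R is not symmetric (w0 R w1 but not w1 R w0), so the schema fails here.
(D) R is not symmetric (w1 R w0 but not w0 R w1), so the schema fails here.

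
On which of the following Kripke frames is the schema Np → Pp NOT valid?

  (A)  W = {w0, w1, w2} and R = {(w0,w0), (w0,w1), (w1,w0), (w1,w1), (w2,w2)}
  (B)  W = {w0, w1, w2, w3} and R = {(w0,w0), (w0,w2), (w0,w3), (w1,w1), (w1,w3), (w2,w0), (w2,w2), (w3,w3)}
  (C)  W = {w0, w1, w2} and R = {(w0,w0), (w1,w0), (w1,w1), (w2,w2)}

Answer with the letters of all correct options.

The schema Np → Pp is axiom D; it is valid on a frame iff R is serial.
(A) R is serial (every world has an R-successor), so the schema is valid here.
(B) R is serial (every world has an R-successor), so the schema is valid here.
(C) R is serial (every world has an R-successor), so the schema is valid here.

none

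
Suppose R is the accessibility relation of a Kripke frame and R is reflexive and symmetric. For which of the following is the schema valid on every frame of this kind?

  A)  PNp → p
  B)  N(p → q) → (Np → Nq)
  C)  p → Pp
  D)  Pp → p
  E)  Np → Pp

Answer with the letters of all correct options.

Reflexive relations are serial.
(A) PNp → p (the dual of axiom B) characterises the symmetric frames. Every such R is symmetric — valid.
(B) this is just K, valid on every normal frame.
(C) p → Pp is the dual of axiom T; it is valid on a frame exactly when R is reflexive. Every such R is reflexive, so valid.
(D) Pp → p is the converse of T; it holds exactly when R ⊆ identity. Such an R need not be a subset of the identity — not valid.
(E) axiom D: valid iff R is serial. Every such R is serial — valid.

A, B, C, E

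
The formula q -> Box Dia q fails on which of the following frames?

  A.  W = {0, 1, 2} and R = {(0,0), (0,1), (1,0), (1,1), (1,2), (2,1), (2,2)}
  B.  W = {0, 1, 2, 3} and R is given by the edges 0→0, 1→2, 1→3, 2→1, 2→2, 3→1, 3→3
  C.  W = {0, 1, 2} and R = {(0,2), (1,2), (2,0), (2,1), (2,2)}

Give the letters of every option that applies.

The schema q -> Box Dia q is axiom B; it is valid on a frame iff R is symmetric.
(A) R is symmetric (every R-edge is matched by its reverse), so the schema is valid here.
(B) R is symmetric (every R-edge is matched by its reverse), so the schema is valid here.
(C) R is symmetric (every R-edge is matched by its reverse), so the schema is valid here.

none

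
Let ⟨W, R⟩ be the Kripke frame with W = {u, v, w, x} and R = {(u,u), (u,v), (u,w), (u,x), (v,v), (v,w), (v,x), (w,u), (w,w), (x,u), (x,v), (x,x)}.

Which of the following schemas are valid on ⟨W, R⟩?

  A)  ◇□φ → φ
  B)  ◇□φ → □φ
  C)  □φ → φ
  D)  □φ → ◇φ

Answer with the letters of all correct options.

C, D

R is reflexive: each world relates to itself.
R is not symmetric: u R v but not v R u.
R is not euclidean: u R v and u R u but not v R u.
R is serial: every world has an R-successor.
(A) ◇□φ → φ is the dual of axiom B, which corresponds to symmetry. R is not symmetric — not valid.
(B) ◇□φ → □φ (the dual of axiom 5) characterises the euclidean frames. R is not euclidean — not valid.
(C) axiom T: valid iff R is reflexive. R is reflexive — valid.
(D) □φ → ◇φ (axiom D) characterises the serial frames. R is serial — valid.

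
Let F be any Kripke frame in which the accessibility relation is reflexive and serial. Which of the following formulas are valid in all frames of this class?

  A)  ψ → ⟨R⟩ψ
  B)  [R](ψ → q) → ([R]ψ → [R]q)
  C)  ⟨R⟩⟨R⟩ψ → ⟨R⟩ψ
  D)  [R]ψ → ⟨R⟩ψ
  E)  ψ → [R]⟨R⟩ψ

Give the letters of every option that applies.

A, B, D

(A) the dual of axiom T: valid iff R is reflexive. Every such R is reflexive — valid.
(B) this is just K, valid on every normal frame.
(C) ⟨R⟩⟨R⟩ψ → ⟨R⟩ψ is the dual of axiom 4, which corresponds to transitivity. Such an R need not be transitive — not valid.
(D) [R]ψ → ⟨R⟩ψ is axiom D, which corresponds to seriality. Every such R is serial — valid.
(E) ψ → [R]⟨R⟩ψ (axiom B) characterises the symmetric frames. Such an R need not be symmetric — not valid.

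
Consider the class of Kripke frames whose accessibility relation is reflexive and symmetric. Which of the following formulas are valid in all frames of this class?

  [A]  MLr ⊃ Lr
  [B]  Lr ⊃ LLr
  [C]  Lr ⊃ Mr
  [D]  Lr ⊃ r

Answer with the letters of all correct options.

C, D

Reflexive relations are serial.
(A) MLr ⊃ Lr is the dual of axiom 5, which corresponds to the euclidean property. Such an R need not be euclidean — not valid.
(B) axiom 4: valid iff R is transitive. Such an R need not be transitive — not valid.
(C) Lr ⊃ Mr (axiom D) characterises the serial frames. Every such R is serial — valid.
(D) axiom T: valid iff R is reflexive. Every such R is reflexive — valid.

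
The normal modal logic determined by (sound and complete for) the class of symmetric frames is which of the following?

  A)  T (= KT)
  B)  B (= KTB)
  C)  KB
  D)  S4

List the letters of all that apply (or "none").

(A) T (= KT) is determined by the class of reflexive frames.
(B) B (= KTB) is determined by the class of reflexive and symmetric frames.
(C) KB is determined by exactly this class.
(D) S4 is determined by the class of reflexive and transitive frames.

C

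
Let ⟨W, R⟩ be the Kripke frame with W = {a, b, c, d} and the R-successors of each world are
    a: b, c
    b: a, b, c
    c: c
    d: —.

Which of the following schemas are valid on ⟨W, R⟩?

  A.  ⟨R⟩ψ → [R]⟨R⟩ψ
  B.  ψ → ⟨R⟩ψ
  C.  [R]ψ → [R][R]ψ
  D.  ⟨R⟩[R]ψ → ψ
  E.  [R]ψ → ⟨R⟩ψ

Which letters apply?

none

R is not reflexive: not a R a.
R is not symmetric: a R c but not c R a.
R is not transitive: a R b and b R a but not a R a.
R is not euclidean: a R c and a R b but not c R b.
R is not serial: d has no R-successor.
(A) axiom 5: valid iff R is euclidean. R is not euclidean — not valid.
(B) ψ → ⟨R⟩ψ is the dual of axiom T, which corresponds to reflexivity. R is not reflexive — not valid.
(C) [R]ψ → [R][R]ψ (axiom 4) characterises the transitive frames. R is not transitive — not valid.
(D) ⟨R⟩[R]ψ → ψ is the dual of axiom B, which corresponds to symmetry. R is not symmetric — not valid.
(E) axiom D: valid iff R is serial. R is not serial — not valid.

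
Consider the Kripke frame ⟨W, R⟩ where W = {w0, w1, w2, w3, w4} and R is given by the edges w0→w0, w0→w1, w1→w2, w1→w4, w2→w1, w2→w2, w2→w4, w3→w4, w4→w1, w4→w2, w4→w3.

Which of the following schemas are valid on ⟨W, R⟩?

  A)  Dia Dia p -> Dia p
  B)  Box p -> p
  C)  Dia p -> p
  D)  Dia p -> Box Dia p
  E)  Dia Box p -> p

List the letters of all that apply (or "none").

R is not reflexive: not w1 R w1.
R is not symmetric: w0 R w1 but not w1 R w0.
R is not transitive: w0 R w1 and w1 R w2 but not w0 R w2.
R is not euclidean: w0 R w1 and w0 R w0 but not w1 R w0.
R is not a subset of the identity: w0 R w1 with w0 ≠ w1.
(A) Dia Dia p -> Dia p is the dual of axiom 4, which corresponds to transitivity. R is not transitive — not valid.
(B) Box p -> p is axiom T, which corresponds to reflexivity. R is not reflexive — not valid.
(C) Dia p -> p (the converse of T) corresponds to R being a subset of the identity. Here R ⊄ identity, so not valid.
(D) Dia p -> Box Dia p is axiom 5; it is valid on a frame exactly when R is euclidean. R is not euclidean, so not valid.
(E) the dual of axiom B: valid iff R is symmetric. R is not symmetric — not valid.

none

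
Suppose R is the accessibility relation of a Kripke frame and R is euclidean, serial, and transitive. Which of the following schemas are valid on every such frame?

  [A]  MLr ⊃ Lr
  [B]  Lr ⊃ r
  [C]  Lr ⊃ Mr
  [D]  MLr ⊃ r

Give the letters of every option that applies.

A, C

(A) MLr ⊃ Lr is the dual of axiom 5; it is valid on a frame exactly when R is euclidean. Every such R is euclidean, so valid.
(B) axiom T: valid iff R is reflexive. Such an R need not be reflexive — not valid.
(C) axiom D: valid iff R is serial. Every such R is serial — valid.
(D) MLr ⊃ r (the dual of axiom B) characterises the symmetric frames. Such an R need not be symmetric — not valid.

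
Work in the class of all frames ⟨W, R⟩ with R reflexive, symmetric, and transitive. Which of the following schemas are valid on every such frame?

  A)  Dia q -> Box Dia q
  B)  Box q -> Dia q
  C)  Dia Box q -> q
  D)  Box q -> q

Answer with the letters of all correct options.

A, B, C, D

A relation that is reflexive, symmetric, and transitive is also euclidean and serial.
(A) Dia q -> Box Dia q (axiom 5) characterises the euclidean frames. Every such R is euclidean — valid.
(B) axiom D: valid iff R is serial. Every such R is serial — valid.
(C) Dia Box q -> q is the dual of axiom B, which corresponds to symmetry. Every such R is symmetric — valid.
(D) axiom T: valid iff R is reflexive. Every such R is reflexive — valid.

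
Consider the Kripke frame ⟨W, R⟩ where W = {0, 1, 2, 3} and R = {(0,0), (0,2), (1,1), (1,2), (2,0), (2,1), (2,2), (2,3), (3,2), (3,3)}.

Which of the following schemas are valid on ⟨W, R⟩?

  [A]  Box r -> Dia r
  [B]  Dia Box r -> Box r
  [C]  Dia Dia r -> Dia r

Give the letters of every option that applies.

R is not transitive: 0 R 2 and 2 R 1 but not 0 R 1.
R is not euclidean: 2 R 0 and 2 R 1 but not 0 R 1.
R is serial: every world has an R-successor.
(A) Box r -> Dia r is axiom D, which corresponds to seriality. R is serial — valid.
(B) Dia Box r -> Box r is the dual of axiom 5; it is valid on a frame exactly when R is euclidean. R is not euclidean, so not valid.
(C) Dia Dia r -> Dia r (the dual of axiom 4) characterises the transitive frames. R is not transitive — not valid.

A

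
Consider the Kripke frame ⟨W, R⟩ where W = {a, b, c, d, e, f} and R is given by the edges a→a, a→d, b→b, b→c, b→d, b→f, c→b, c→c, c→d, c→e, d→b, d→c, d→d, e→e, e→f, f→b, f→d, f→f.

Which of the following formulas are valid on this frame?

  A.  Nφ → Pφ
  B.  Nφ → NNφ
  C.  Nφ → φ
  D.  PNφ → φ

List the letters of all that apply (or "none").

R is reflexive: each world relates to itself.
R is not symmetric: a R d but not d R a.
R is not transitive: a R d and d R b but not a R b.
R is serial: every world has an R-successor.
(A) Nφ → Pφ is axiom D, which corresponds to seriality. R is serial — valid.
(B) axiom 4: valid iff R is transitive. R is not transitive — not valid.
(C) Nφ → φ is axiom T, which corresponds to reflexivity. R is reflexive — valid.
(D) the dual of axiom B: valid iff R is symmetric. R is not symmetric — not valid.

A, C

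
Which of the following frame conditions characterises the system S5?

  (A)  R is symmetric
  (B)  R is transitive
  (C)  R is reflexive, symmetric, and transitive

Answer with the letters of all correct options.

(A) this class determines KB, not S5.
(B) this class determines K4, not S5.
(C) S5 is sound and complete for exactly this class.

C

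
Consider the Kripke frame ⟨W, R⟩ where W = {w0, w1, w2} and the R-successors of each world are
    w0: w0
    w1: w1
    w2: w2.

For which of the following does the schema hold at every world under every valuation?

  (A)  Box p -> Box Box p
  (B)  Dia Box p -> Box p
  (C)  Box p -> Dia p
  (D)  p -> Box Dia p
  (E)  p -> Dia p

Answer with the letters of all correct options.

R is reflexive: each world relates to itself.
R is symmetric: every R-edge is matched by its reverse.
R is transitive: R is closed under composition.
R is euclidean: any two R-successors of the same world are R-related.
R is serial: every world has an R-successor.
(A) Box p -> Box Box p is axiom 4, which corresponds to transitivity. R is transitive — valid.
(B) Dia Box p -> Box p (the dual of axiom 5) characterises the euclidean frames. R is euclidean — valid.
(C) Box p -> Dia p is axiom D, which corresponds to seriality. R is serial — valid.
(D) p -> Box Dia p is axiom B; it is valid on a frame exactly when R is symmetric. R is symmetric, so valid.
(E) p -> Dia p (the dual of axiom T) characterises the reflexive frames. R is reflexive — valid.

A, B, C, D, E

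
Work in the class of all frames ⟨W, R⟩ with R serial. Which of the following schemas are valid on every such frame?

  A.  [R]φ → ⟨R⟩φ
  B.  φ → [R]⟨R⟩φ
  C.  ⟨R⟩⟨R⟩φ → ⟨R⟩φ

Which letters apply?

A

(A) [R]φ → ⟨R⟩φ is axiom D; it is valid on a frame exactly when R is serial. Every such R is serial, so valid.
(B) φ → [R]⟨R⟩φ is axiom B, which corresponds to symmetry. Such an R need not be symmetric — not valid.
(C) ⟨R⟩⟨R⟩φ → ⟨R⟩φ is the dual of axiom 4; it is valid on a frame exactly when R is transitive. Such an R need not be transitive, so not valid.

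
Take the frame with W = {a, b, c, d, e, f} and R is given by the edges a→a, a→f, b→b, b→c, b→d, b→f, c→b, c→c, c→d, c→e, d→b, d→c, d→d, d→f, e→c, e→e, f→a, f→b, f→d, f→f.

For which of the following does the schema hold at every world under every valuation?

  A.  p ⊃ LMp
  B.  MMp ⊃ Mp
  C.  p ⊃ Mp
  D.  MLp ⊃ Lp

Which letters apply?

A, C

R is reflexive: each world relates to itself.
R is symmetric: every R-edge is matched by its reverse.
R is not transitive: a R f and f R b but not a R b.
R is not euclidean: b R c and b R f but not c R f.
(A) p ⊃ LMp is axiom B; it is valid on a frame exactly when R is symmetric. R is symmetric, so valid.
(B) MMp ⊃ Mp is the dual of axiom 4, which corresponds to transitivity. R is not transitive — not valid.
(C) p ⊃ Mp (the dual of axiom T) characterises the reflexive frames. R is reflexive — valid.
(D) MLp ⊃ Lp (the dual of axiom 5) characterises the euclidean frames. R is not euclidean — not valid.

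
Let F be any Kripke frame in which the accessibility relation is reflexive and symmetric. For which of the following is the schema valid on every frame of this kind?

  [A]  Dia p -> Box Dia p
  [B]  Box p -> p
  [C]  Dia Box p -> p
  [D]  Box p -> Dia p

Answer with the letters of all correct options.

B, C, D

Reflexive relations are serial.
(A) Dia p -> Box Dia p is axiom 5; it is valid on a frame exactly when R is euclidean. Such an R need not be euclidean, so not valid.
(B) Box p -> p (axiom T) characterises the reflexive frames. Every such R is reflexive — valid.
(C) Dia Box p -> p is the dual of axiom B; it is valid on a frame exactly when R is symmetric. Every such R is symmetric, so valid.
(D) Box p -> Dia p is axiom D, which corresponds to seriality. Every such R is serial — valid.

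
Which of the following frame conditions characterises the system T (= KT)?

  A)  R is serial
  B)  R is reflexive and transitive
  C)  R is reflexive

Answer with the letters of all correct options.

C

(A) this class determines D, not T (= KT).
(B) this class determines S4, not T (= KT).
(C) T (= KT) is sound and complete for exactly this class.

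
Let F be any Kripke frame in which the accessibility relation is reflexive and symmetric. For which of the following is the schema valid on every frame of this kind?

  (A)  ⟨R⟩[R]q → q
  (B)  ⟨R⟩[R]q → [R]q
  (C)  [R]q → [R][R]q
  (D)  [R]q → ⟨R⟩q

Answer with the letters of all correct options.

Reflexive relations are serial.
(A) ⟨R⟩[R]q → q is the dual of axiom B; it is valid on a frame exactly when R is symmetric. Every such R is symmetric, so valid.
(B) the dual of axiom 5: valid iff R is euclidean. Such an R need not be euclidean — not valid.
(C) axiom 4: valid iff R is transitive. Such an R need not be transitive — not valid.
(D) [R]q → ⟨R⟩q is axiom D; it is valid on a frame exactly when R is serial. Every such R is serial, so valid.

A, D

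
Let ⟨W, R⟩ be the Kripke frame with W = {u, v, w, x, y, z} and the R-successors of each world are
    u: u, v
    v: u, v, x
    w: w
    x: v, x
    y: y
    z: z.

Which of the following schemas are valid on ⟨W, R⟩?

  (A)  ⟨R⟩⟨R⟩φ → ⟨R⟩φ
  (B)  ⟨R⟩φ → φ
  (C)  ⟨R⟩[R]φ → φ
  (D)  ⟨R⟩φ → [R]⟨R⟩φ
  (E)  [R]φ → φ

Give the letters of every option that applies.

R is reflexive: each world relates to itself.
R is symmetric: every R-edge is matched by its reverse.
R is not transitive: u R v and v R x but not u R x.
R is not euclidean: v R u and v R x but not u R x.
R is not a subset of the identity: u R v with u ≠ v.
(A) ⟨R⟩⟨R⟩φ → ⟨R⟩φ (the dual of axiom 4) characterises the transitive frames. R is not transitive — not valid.
(B) ⟨R⟩φ → φ is valid only on frames where every R-edge is a self-loop. Here R ⊄ identity — not valid.
(C) the dual of axiom B: valid iff R is symmetric. R is symmetric — valid.
(D) ⟨R⟩φ → [R]⟨R⟩φ (axiom 5) characterises the euclidean frames. R is not euclidean — not valid.
(E) [R]φ → φ is axiom T, which corresponds to reflexivity. R is reflexive — valid.

C, E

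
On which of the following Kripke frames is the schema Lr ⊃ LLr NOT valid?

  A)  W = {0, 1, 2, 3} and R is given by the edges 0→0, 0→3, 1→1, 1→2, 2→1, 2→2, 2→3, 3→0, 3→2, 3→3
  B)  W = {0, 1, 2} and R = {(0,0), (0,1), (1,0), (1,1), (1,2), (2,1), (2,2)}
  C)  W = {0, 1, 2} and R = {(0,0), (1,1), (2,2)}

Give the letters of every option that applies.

A, B

The schema Lr ⊃ LLr is axiom 4; it is valid on a frame iff R is transitive.
(A) R is not transitive (0 R 3 and 3 R 2 but not 0 R 2), so the schema fails here.
(B) R is not transitive (0 R 1 and 1 R 2 but not 0 R 2), so the schema fails here.
(C) R is transitive (R is closed under composition), so the schema is valid here.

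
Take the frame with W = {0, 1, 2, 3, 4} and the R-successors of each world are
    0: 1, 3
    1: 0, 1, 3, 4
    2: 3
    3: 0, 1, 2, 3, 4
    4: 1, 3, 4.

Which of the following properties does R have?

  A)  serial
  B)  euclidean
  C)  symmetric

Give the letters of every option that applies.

(A) serial: every world has an R-successor.
(B) not euclidean: 1 R 0 and 1 R 4 but not 0 R 4.
(C) symmetric: every R-edge is matched by its reverse.

A, C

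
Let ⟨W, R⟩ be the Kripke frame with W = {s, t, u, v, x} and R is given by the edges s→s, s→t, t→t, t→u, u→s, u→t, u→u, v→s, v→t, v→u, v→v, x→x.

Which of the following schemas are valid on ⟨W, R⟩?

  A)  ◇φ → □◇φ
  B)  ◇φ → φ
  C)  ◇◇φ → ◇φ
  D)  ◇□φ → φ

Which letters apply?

R is not symmetric: s R t but not t R s.
R is not transitive: s R t and t R u but not s R u.
R is not euclidean: s R t and s R s but not t R s.
R is not a subset of the identity: s R t with s ≠ t.
(A) ◇φ → □◇φ is axiom 5, which corresponds to the euclidean property. R is not euclidean — not valid.
(B) ◇φ → φ is the converse of T; it holds exactly when R ⊆ identity. Here R ⊄ identity — not valid.
(C) ◇◇φ → ◇φ is the dual of axiom 4, which corresponds to transitivity. R is not transitive — not valid.
(D) ◇□φ → φ is the dual of axiom B, which corresponds to symmetry. R is not symmetric — not valid.

none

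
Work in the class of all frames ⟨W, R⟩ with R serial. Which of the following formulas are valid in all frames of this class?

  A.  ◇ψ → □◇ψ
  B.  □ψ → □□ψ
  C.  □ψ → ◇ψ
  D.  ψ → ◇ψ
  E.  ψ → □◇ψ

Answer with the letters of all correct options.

(A) ◇ψ → □◇ψ (axiom 5) characterises the euclidean frames. Such an R need not be euclidean — not valid.
(B) □ψ → □□ψ is axiom 4, which corresponds to transitivity. Such an R need not be transitive — not valid.
(C) axiom D: valid iff R is serial. Every such R is serial — valid.
(D) the dual of axiom T: valid iff R is reflexive. Such an R need not be reflexive — not valid.
(E) ψ → □◇ψ is axiom B; it is valid on a frame exactly when R is symmetric. Such an R need not be symmetric, so not valid.

C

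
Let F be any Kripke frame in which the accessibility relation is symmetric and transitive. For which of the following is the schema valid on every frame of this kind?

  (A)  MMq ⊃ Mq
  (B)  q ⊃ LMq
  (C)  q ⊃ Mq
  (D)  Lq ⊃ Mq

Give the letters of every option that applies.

A symmetric transitive relation is euclidean (uRv and uRw give vRu by symmetry, then vRw by transitivity).
(A) MMq ⊃ Mq is the dual of axiom 4, which corresponds to transitivity. Every such R is transitive — valid.
(B) q ⊃ LMq (axiom B) characterises the symmetric frames. Every such R is symmetric — valid.
(C) q ⊃ Mq is the dual of axiom T; it is valid on a frame exactly when R is reflexive. Such an R need not be reflexive, so not valid.
(D) Lq ⊃ Mq (axiom D) characterises the serial frames. Such an R need not be serial — not valid.

A, B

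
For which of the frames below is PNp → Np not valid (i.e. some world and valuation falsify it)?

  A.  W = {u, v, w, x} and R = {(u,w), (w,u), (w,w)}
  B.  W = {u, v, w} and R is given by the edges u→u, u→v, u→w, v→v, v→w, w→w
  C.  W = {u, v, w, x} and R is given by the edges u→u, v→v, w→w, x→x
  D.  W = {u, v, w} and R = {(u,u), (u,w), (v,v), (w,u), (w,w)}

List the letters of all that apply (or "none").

A, B

The schema PNp → Np is the dual of axiom 5; it is valid on a frame iff R is euclidean.
(A) R is not euclidean (w R u and w R u but not u R u), so the schema fails here.
(B) R is not euclidean (u R v and u R u but not v R u), so the schema fails here.
(C) R is euclidean (any two R-successors of the same world are R-related), so the schema is valid here.
(D) R is euclidean (any two R-successors of the same world are R-related), so the schema is valid here.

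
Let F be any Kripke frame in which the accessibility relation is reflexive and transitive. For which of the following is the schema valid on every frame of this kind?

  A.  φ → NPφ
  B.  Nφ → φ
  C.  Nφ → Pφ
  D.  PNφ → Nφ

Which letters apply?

B, C

Reflexive relations are serial.
(A) φ → NPφ is axiom B, which corresponds to symmetry. Such an R need not be symmetric — not valid.
(B) Nφ → φ is axiom T, which corresponds to reflexivity. Every such R is reflexive — valid.
(C) Nφ → Pφ (axiom D) characterises the serial frames. Every such R is serial — valid.
(D) PNφ → Nφ (the dual of axiom 5) characterises the euclidean frames. Such an R need not be euclidean — not valid.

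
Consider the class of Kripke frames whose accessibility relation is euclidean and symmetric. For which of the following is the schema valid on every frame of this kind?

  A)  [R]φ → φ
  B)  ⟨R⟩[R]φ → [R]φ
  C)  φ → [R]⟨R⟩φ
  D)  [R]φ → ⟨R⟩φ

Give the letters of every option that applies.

B, C

A symmetric euclidean relation is transitive (uRv and vRw give vRu by symmetry, then uRw by the euclidean condition, applied at v).
(A) axiom T: valid iff R is reflexive. Such an R need not be reflexive — not valid.
(B) ⟨R⟩[R]φ → [R]φ is the dual of axiom 5, which corresponds to the euclidean property. Every such R is euclidean — valid.
(C) φ → [R]⟨R⟩φ is axiom B, which corresponds to symmetry. Every such R is symmetric — valid.
(D) [R]φ → ⟨R⟩φ (axiom D) characterises the serial frames. Such an R need not be serial — not valid.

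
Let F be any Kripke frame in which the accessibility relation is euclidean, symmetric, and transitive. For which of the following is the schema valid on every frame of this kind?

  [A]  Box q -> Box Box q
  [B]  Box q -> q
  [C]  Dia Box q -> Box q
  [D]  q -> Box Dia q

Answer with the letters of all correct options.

A, C, D

(A) Box q -> Box Box q (axiom 4) characterises the transitive frames. Every such R is transitive — valid.
(B) Box q -> q is axiom T, which corresponds to reflexivity. Such an R need not be reflexive — not valid.
(C) Dia Box q -> Box q (the dual of axiom 5) characterises the euclidean frames. Every such R is euclidean — valid.
(D) q -> Box Dia q is axiom B, which corresponds to symmetry. Every such R is symmetric — valid.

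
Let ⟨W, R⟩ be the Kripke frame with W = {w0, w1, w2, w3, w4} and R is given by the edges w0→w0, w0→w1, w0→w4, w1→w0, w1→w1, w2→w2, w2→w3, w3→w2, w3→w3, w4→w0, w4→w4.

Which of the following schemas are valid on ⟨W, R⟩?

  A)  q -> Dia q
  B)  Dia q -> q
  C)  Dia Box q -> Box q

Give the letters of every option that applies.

R is reflexive: each world relates to itself.
R is not euclidean: w0 R w1 and w0 R w4 but not w1 R w4.
R is not a subset of the identity: w0 R w1 with w0 ≠ w1.
(A) q -> Dia q is the dual of axiom T, which corresponds to reflexivity. R is reflexive — valid.
(B) Dia q -> q (the converse of T) corresponds to R being a subset of the identity. Here R ⊄ identity, so not valid.
(C) Dia Box q -> Box q (the dual of axiom 5) characterises the euclidean frames. R is not euclidean — not valid.

A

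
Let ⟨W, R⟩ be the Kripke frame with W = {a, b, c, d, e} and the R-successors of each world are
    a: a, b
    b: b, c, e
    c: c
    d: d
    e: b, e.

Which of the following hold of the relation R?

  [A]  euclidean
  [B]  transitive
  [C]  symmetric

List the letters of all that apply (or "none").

none

(A) not euclidean: a R b and a R a but not b R a.
(B) not transitive: a R b and b R c but not a R c.
(C) not symmetric: a R b but not b R a.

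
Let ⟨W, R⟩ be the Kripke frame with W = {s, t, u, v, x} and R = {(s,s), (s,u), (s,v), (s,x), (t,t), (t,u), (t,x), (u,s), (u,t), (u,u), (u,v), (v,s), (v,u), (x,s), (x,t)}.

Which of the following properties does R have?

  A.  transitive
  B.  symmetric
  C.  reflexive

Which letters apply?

(A) not transitive: s R u and u R t but not s R t.
(B) symmetric: every R-edge is matched by its reverse.
(C) not reflexive: not v R v.

B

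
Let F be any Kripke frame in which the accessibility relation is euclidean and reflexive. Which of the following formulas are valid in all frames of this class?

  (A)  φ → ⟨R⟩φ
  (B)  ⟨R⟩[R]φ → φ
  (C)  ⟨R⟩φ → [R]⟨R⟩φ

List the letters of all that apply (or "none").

A, B, C

A reflexive euclidean relation is also symmetric (from wRw and wRv the euclidean condition gives vRw) and hence transitive; it is an equivalence relation.
(A) φ → ⟨R⟩φ is the dual of axiom T; it is valid on a frame exactly when R is reflexive. Every such R is reflexive, so valid.
(B) ⟨R⟩[R]φ → φ (the dual of axiom B) characterises the symmetric frames. Every such R is symmetric — valid.
(C) ⟨R⟩φ → [R]⟨R⟩φ is axiom 5, which corresponds to the euclidean property. Every such R is euclidean — valid.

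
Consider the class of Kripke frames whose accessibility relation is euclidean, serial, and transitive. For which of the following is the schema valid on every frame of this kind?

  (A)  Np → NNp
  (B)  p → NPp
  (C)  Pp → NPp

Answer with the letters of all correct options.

(A) axiom 4: valid iff R is transitive. Every such R is transitive — valid.
(B) p → NPp is axiom B, which corresponds to symmetry. Such an R need not be symmetric — not valid.
(C) Pp → NPp is axiom 5, which corresponds to the euclidean property. Every such R is euclidean — valid.

A, C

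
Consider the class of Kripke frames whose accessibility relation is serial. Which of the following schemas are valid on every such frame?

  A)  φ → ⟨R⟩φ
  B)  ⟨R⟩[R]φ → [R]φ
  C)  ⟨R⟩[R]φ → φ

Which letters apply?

(A) φ → ⟨R⟩φ is the dual of axiom T, which corresponds to reflexivity. Such an R need not be reflexive — not valid.
(B) ⟨R⟩[R]φ → [R]φ is the dual of axiom 5, which corresponds to the euclidean property. Such an R need not be euclidean — not valid.
(C) ⟨R⟩[R]φ → φ (the dual of axiom B) characterises the symmetric frames. Such an R need not be symmetric — not valid.

none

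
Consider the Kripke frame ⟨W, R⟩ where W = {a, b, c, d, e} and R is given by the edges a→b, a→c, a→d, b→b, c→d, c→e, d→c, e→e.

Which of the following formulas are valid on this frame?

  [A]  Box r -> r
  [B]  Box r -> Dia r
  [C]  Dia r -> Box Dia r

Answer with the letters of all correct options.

R is not reflexive: not a R a.
R is not euclidean: a R b and a R c but not b R c.
R is serial: every world has an R-successor.
(A) Box r -> r is axiom T; it is valid on a frame exactly when R is reflexive. R is not reflexive, so not valid.
(B) Box r -> Dia r is axiom D; it is valid on a frame exactly when R is serial. R is serial, so valid.
(C) axiom 5: valid iff R is euclidean. R is not euclidean — not valid.

B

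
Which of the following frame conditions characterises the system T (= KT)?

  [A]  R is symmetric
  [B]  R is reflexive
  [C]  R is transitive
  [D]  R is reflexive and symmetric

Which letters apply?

B

(A) this class determines KB, not T (= KT).
(B) T (= KT) is sound and complete for exactly this class.
(C) this class determines K4, not T (= KT).
(D) this class determines B (= KTB), not T (= KT).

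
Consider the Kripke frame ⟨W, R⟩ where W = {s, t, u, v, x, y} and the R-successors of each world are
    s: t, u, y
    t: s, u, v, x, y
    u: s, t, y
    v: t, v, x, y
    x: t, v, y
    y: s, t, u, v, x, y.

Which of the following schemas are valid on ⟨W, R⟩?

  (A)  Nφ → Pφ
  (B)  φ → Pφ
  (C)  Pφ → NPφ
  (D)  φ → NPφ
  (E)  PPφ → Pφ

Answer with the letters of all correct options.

A, D

R is not reflexive: not s R s.
R is symmetric: every R-edge is matched by its reverse.
R is not transitive: s R t and t R s but not s R s.
R is not euclidean: t R s and t R v but not s R v.
R is serial: every world has an R-successor.
(A) axiom D: valid iff R is serial. R is serial — valid.
(B) φ → Pφ (the dual of axiom T) characterises the reflexive frames. R is not reflexive — not valid.
(C) Pφ → NPφ is axiom 5; it is valid on a frame exactly when R is euclidean. R is not euclidean, so not valid.
(D) axiom B: valid iff R is symmetric. R is symmetric — valid.
(E) PPφ → Pφ (the dual of axiom 4) characterises the transitive frames. R is not transitive — not valid.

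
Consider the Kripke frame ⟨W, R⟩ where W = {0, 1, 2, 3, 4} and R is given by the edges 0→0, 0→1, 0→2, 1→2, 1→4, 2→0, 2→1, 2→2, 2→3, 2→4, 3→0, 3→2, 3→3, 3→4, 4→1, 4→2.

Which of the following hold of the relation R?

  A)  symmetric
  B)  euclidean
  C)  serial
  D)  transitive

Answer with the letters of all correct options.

(A) not symmetric: 0 R 1 but not 1 R 0.
(B) not euclidean: 0 R 1 and 0 R 0 but not 1 R 0.
(C) serial: every world has an R-successor.
(D) not transitive: 0 R 1 and 1 R 4 but not 0 R 4.

C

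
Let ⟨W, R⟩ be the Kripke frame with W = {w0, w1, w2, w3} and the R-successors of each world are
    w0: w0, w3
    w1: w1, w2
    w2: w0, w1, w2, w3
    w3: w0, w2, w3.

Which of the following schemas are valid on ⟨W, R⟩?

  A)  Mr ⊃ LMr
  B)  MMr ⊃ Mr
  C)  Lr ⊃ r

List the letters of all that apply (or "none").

R is reflexive: each world relates to itself.
R is not transitive: w0 R w3 and w3 R w2 but not w0 R w2.
R is not euclidean: w2 R w0 and w2 R w1 but not w0 R w1.
(A) Mr ⊃ LMr (axiom 5) characterises the euclidean frames. R is not euclidean — not valid.
(B) MMr ⊃ Mr (the dual of axiom 4) characterises the transitive frames. R is not transitive — not valid.
(C) Lr ⊃ r is axiom T; it is valid on a frame exactly when R is reflexive. R is reflexive, so valid.

C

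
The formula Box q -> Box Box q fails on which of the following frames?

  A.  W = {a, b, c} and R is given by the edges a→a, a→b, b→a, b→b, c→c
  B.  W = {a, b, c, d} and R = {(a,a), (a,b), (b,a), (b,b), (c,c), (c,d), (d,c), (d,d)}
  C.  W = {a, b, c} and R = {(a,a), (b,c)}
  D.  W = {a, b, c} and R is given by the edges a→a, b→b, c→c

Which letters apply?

none

The schema Box q -> Box Box q is axiom 4; it is valid on a frame iff R is transitive.
(A) R is transitive (R is closed under composition), so the schema is valid here.
(B) R is transitive (R is closed under composition), so the schema is valid here.
(C) R is transitive (R is closed under composition), so the schema is valid here.
(D) R is transitive (R is closed under composition), so the schema is valid here.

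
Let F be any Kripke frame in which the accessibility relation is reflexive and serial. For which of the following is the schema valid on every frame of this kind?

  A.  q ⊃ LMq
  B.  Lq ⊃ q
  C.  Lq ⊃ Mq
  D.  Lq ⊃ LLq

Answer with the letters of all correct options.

B, C

(A) axiom B: valid iff R is symmetric. Such an R need not be symmetric — not valid.
(B) Lq ⊃ q is axiom T, which corresponds to reflexivity. Every such R is reflexive — valid.
(C) Lq ⊃ Mq is axiom D; it is valid on a frame exactly when R is serial. Every such R is serial, so valid.
(D) Lq ⊃ LLq is axiom 4, which corresponds to transitivity. Such an R need not be transitive — not valid.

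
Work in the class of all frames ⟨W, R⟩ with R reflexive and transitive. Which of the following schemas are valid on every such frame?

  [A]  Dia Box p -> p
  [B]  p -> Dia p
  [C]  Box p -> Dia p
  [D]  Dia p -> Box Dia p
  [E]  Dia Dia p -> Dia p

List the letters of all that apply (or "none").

B, C, E

Reflexive relations are serial.
(A) Dia Box p -> p is the dual of axiom B, which corresponds to symmetry. Such an R need not be symmetric — not valid.
(B) p -> Dia p is the dual of axiom T, which corresponds to reflexivity. Every such R is reflexive — valid.
(C) Box p -> Dia p (axiom D) characterises the serial frames. Every such R is serial — valid.
(D) Dia p -> Box Dia p is axiom 5; it is valid on a frame exactly when R is euclidean. Such an R need not be euclidean, so not valid.
(E) Dia Dia p -> Dia p is the dual of axiom 4, which corresponds to transitivity. Every such R is transitive — valid.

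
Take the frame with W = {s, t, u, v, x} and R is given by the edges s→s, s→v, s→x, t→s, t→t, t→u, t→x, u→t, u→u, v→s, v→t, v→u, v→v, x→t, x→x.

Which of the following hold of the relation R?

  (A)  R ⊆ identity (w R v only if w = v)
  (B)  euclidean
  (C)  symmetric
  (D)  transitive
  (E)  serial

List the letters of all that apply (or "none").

E

(A) not ⊆ identity: s R v with s ≠ v.
(B) not euclidean: s R v and s R x but not v R x.
(C) not symmetric: s R x but not x R s.
(D) not transitive: s R v and v R t but not s R t.
(E) serial: every world has an R-successor.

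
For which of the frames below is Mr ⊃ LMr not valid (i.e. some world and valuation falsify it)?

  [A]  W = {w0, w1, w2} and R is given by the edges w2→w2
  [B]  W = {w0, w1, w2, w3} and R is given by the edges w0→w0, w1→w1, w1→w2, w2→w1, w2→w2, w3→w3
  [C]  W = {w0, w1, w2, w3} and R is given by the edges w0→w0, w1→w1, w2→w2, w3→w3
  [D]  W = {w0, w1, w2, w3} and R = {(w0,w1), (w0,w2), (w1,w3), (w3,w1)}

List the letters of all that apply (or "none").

D

The schema Mr ⊃ LMr is axiom 5; it is valid on a frame iff R is euclidean.
(A) R is euclidean (any two R-successors of the same world are R-related), so the schema is valid here.
(B) R is euclidean (any two R-successors of the same world are R-related), so the schema is valid here.
(C) R is euclidean (any two R-successors of the same world are R-related), so the schema is valid here.
(D) R is not euclidean (w0 R w1 and w0 R w2 but not w1 R w2), so the schema fails here.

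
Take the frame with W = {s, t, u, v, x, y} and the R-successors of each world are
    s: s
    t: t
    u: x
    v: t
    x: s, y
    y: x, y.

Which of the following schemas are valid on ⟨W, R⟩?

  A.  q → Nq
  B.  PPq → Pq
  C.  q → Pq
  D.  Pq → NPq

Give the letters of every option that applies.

R is not reflexive: not u R u.
R is not transitive: u R x and x R s but not u R s.
R is not euclidean: x R s and x R y but not s R y.
R is not a subset of the identity: u R x with u ≠ x.
(A) q → Nq (equivalent to ◇p→p) corresponds to R being a subset of the identity. Here R ⊄ identity, so not valid.
(B) PPq → Pq is the dual of axiom 4; it is valid on a frame exactly when R is transitive. R is not transitive, so not valid.
(C) the dual of axiom T: valid iff R is reflexive. R is not reflexive — not valid.
(D) Pq → NPq (axiom 5) characterises the euclidean frames. R is not euclidean — not valid.

none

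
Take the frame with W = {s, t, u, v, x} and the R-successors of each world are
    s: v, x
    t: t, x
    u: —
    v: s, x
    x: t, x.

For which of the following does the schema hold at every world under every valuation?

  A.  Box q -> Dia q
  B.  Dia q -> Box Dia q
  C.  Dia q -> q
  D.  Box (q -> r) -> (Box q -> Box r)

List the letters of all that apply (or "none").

D

R is not euclidean: s R x and s R v but not x R v.
R is not serial: u has no R-successor.
R is not a subset of the identity: s R v with s ≠ v.
(A) Box q -> Dia q (axiom D) characterises the serial frames. R is not serial — not valid.
(B) Dia q -> Box Dia q is axiom 5, which corresponds to the euclidean property. R is not euclidean — not valid.
(C) Dia q -> q is valid only on frames where every R-edge is a self-loop. Here R ⊄ identity — not valid.
(D) Box (q -> r) -> (Box q -> Box r) is axiom K, valid on every Kripke frame — valid.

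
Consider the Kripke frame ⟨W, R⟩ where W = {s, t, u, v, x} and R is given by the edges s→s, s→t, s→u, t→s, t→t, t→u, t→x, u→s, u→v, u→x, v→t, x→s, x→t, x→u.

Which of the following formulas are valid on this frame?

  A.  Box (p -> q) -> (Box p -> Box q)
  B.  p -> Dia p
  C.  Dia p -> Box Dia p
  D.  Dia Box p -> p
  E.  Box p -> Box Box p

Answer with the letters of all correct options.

A

R is not reflexive: not u R u.
R is not symmetric: t R u but not u R t.
R is not transitive: s R t and t R x but not s R x.
R is not euclidean: s R u and s R t but not u R t.
(A) this is just K, valid on every normal frame.
(B) the dual of axiom T: valid iff R is reflexive. R is not reflexive — not valid.
(C) Dia p -> Box Dia p (axiom 5) characterises the euclidean frames. R is not euclidean — not valid.
(D) Dia Box p -> p is the dual of axiom B, which corresponds to symmetry. R is not symmetric — not valid.
(E) Box p -> Box Box p (axiom 4) characterises the transitive frames. R is not transitive — not valid.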